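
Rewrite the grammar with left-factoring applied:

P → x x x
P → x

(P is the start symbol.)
P → x P'
P' → x x
P' → ε

Left-factoring transforms A → αβ₁ | αβ₂ into A → αA' and A' → β₁ | β₂
(α is the longest common prefix among the alternatives). Repeat until
no nonterminal has two alternatives with a common prefix.

Round 1: P has alternatives sharing prefix 'x'. Introduce P': P → x P'
  Add: P' → x x
  Add: P' → ε

No remaining common prefixes — done.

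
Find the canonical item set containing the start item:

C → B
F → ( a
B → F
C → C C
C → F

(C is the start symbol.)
First, augment the grammar with C' → C
I₀ = CLOSURE({ [C' → . C] }):
  [C' → . C] has the dot before C: add [C → . B], [C → . C C], [C → . F]
  [C → . B] has the dot before B: add [B → . F]
  [C → . F] has the dot before F: add [F → . ( a]
No further items can be added.

I₀ = { [B → . F], [C → . B], [C → . C C], [C → . F], [C' → . C], [F → . ( a] }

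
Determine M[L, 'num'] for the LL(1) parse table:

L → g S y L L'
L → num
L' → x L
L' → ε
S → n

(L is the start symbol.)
To find M[L, 'num'], we find productions for L where 'num' is in the predict set (PREDICT(N → α) = (FIRST(α) \ {ε}) ∪ (FOLLOW(N) if α ⇒* ε)).

L → g S y L L': PREDICT = { 'g' }
L → num: PREDICT = { 'num' }
  'num' is in predict set, so this production goes in M[L, 'num']

M[L, 'num'] = L → num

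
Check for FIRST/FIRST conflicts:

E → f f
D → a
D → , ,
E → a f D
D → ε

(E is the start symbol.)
A FIRST/FIRST conflict occurs when two productions N → α and N → β for the same non-terminal have FIRST(α) ∩ FIRST(β) ≠ ∅ (with ε ∈ FIRST of a nullable right-hand side, so two nullable alternatives also conflict).

Productions for E:
  E → f f: FIRST = { 'f' }
  E → a f D: FIRST = { 'a' }
Productions for D:
  D → a: FIRST = { 'a' }
  D → , ,: FIRST = { ',' }
  D → ε: FIRST = { ε }

All alternatives of each non-terminal have pairwise disjoint FIRST sets.

Answer: No FIRST/FIRST conflicts.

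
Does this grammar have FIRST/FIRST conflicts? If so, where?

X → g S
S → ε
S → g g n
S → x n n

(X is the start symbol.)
No FIRST/FIRST conflicts.

A FIRST/FIRST conflict occurs when two productions N → α and N → β for the same non-terminal have FIRST(α) ∩ FIRST(β) ≠ ∅ (with ε ∈ FIRST of a nullable right-hand side, so two nullable alternatives also conflict).

Productions for S:
  S → ε: FIRST = { ε }
  S → g g n: FIRST = { 'g' }
  S → x n n: FIRST = { 'x' }
X has only one production, so no FIRST/FIRST conflict is possible there.

All alternatives of each non-terminal have pairwise disjoint FIRST sets.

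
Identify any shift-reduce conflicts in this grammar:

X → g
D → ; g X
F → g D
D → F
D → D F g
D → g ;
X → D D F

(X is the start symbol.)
Yes — I5: [X → g .] vs [D → . ; g X]; I6: [D → g ; .] vs [D → ; . g X]; I7: [F → g D .] vs [F → . g D]; I15: [D → F .] vs [D → D F . g]; I16: [X → D D F .] vs [D → D F . g]

Augment with X' → X and build the canonical LR(0) collection (I0 = CLOSURE({[X' → . X]}), then GOTO on every symbol after a dot until no new states appear). It has 17 states:
  I0: { [D → . ; g X], [D → . D F g], [D → . F], [D → . g ;], [F → . g D], [X → . D D F], [X → . g], [X' → . X] }  — shift
  I1: { [D → ; . g X] }  — shift
  I2: { [D → . ; g X], [D → . D F g], [D → . F], [D → . g ;], [D → D . F g], [F → . g D], [X → D . D F] }  — shift
  I3: { [D → F .] }  — reduce
  I4: { [X' → X .] }  — accept
  I5: { [D → . ; g X], [D → . D F g], [D → . F], [D → . g ;], [D → g . ;], [F → . g D], [F → g . D], [X → g .] }  — shift, reduce
  I6: { [D → ; . g X], [D → g ; .] }  — shift, reduce
  I7: { [D → D . F g], [F → . g D], [F → g D .] }  — shift, reduce
  I8: { [D → . ; g X], [D → . D F g], [D → . F], [D → . g ;], [D → g . ;], [F → . g D], [F → g . D] }  — shift
  I9: { [D → D F . g] }  — shift
  I10: { [D → . ; g X], [D → . D F g], [D → . F], [D → . g ;], [F → . g D], [F → g . D] }  — shift
  I11: { [D → D F g .] }  — reduce
  I12: { [D → . ; g X], [D → . D F g], [D → . F], [D → . g ;], [D → ; g . X], [F → . g D], [X → . D D F], [X → . g] }  — shift
  I13: { [D → ; g X .] }  — reduce
  I14: { [D → D . F g], [F → . g D], [X → D D . F] }  — shift
  I15: { [D → D F . g], [D → F .] }  — shift, reduce
  I16: { [D → D F . g], [X → D D F .] }  — shift, reduce

I5 contains reduce item [X → g .] and shift items [D → . ; g X], [D → . g ;], [D → g . ;], [F → . g D] — shift-reduce conflict.
I6 contains reduce item [D → g ; .] and shift item [D → ; . g X] — shift-reduce conflict.
I7 contains reduce item [F → g D .] and shift item [F → . g D] — shift-reduce conflict.
I15 contains reduce item [D → F .] and shift item [D → D F . g] — shift-reduce conflict.
I16 contains reduce item [X → D D F .] and shift item [D → D F . g] — shift-reduce conflict.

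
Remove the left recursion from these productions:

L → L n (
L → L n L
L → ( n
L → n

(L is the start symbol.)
L is directly left-recursive. The standard transformation for
  A → A α₁ | ... | A α_m | β₁ | ... | β_n
is
  A  → β₁ A' | ... | β_n A'
  A' → α₁ A' | ... | α_m A' | ε

L → ( n becomes L → ( n L'
L → n becomes L → n L'
L → L n ( becomes L' → n ( L'
L → L n L becomes L' → n L L'
Add L' → ε

Resulting grammar:
L → ( n L'
L → n L'
L' → n ( L'
L' → n L L'
L' → ε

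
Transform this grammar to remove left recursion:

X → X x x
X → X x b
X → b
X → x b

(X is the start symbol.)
X is directly left-recursive. The standard transformation for
  A → A α₁ | ... | A α_m | β₁ | ... | β_n
is
  A  → β₁ A' | ... | β_n A'
  A' → α₁ A' | ... | α_m A' | ε

X → b becomes X → b X'
X → x b becomes X → x b X'
X → X x x becomes X' → x x X'
X → X x b becomes X' → x b X'
Add X' → ε

Resulting grammar:
X → b X'
X → x b X'
X' → x x X'
X' → x b X'
X' → ε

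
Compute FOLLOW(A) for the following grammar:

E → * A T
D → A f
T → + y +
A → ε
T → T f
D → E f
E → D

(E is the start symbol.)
{ '+', 'f' }

In E → * A T: A is followed by T, add FIRST(T) \ {ε} = { '+' }
In D → A f: A is followed by f, add FIRST(f) \ {ε} = { 'f' }

Taking the union: FOLLOW(A) = { '+', 'f' }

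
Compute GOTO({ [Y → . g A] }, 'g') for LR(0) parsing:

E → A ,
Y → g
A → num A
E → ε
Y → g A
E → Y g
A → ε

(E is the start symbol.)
GOTO(I, 'g') = CLOSURE({ [A → αX.β] : [A → α.Xβ] ∈ I, X = 'g' })

Items with dot before 'g', with the dot advanced:
  [Y → . g A] → [Y → g . A]
Closure of the advanced items:
  [Y → g . A] has the dot before A: add [A → . num A], [A → .]

GOTO = { [A → . num A], [A → .], [Y → g . A] }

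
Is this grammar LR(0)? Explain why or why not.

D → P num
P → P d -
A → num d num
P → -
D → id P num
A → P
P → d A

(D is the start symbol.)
A grammar is LR(0) if no state in the canonical LR(0) collection has:
  - both a shift item (dot before a terminal) and a complete item (shift-reduce conflict), or
  - two or more complete items (reduce-reduce conflict; the accept item [D' → D .] counts as a complete item here).

Augment with D' → D and build the canonical LR(0) collection (I0 = CLOSURE({[D' → . D]}), then GOTO on every symbol after a dot until no new states appear). It has 16 states:
  I0: { [D → . P num], [D → . id P num], [D' → . D], [P → . -], [P → . P d -], [P → . d A] }  — shift
  I1: { [P → - .] }  — reduce
  I2: { [D' → D .] }  — accept
  I3: { [D → P . num], [P → P . d -] }  — shift
  I4: { [A → . P], [A → . num d num], [P → . -], [P → . P d -], [P → . d A], [P → d . A] }  — shift
  I5: { [D → id . P num], [P → . -], [P → . P d -], [P → . d A] }  — shift
  I6: { [D → id P . num], [P → P . d -] }  — shift
  I7: { [P → P d . -] }  — shift
  I8: { [D → id P num .] }  — reduce
  I9: { [P → P d - .] }  — reduce
  I10: { [P → d A .] }  — reduce
  I11: { [A → P .], [P → P . d -] }  — shift, reduce
  I12: { [A → num . d num] }  — shift
  I13: { [A → num d . num] }  — shift
  I14: { [A → num d num .] }  — reduce
  I15: { [D → P num .] }  — reduce

Conflict in state I11:
  Shift-reduce conflict between [A → P .] and [P → P . d -]
So the grammar is NOT LR(0).

Answer: No. Shift-reduce conflict between [A → P .] and [P → P . d -]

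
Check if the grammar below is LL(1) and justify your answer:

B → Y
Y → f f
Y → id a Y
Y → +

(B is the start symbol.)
Yes, the grammar is LL(1).

For Y:
  PREDICT(Y → f f) = { 'f' }
  PREDICT(Y → id a Y) = { 'id' }
  PREDICT(Y → '+') = { '+' }
B has a single production, so nothing to check there.

All predict sets are disjoint. The grammar IS LL(1).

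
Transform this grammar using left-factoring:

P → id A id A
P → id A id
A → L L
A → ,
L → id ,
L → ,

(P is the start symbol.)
Left-factoring transforms A → αβ₁ | αβ₂ into A → αA' and A' → β₁ | β₂
(α is the longest common prefix among the alternatives). Repeat until
no nonterminal has two alternatives with a common prefix.

Round 1: P has alternatives sharing prefix 'id A id'. Introduce P': P → id A id P'
  Add: P' → A
  Add: P' → ε

No remaining common prefixes — done.

Resulting grammar:
P → id A id P'
P' → A
P' → ε
A → L L
A → ,
L → id ,
L → ,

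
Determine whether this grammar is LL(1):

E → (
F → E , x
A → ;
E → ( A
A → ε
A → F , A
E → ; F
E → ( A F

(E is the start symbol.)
A grammar is LL(1) if for each non-terminal N with multiple productions, the predict sets of those productions are pairwise disjoint, where PREDICT(N → α) = (FIRST(α) \ {ε}) ∪ (FOLLOW(N) if α ⇒* ε).

Relevant sets:
  FIRST(F) = { '(', ';' }
  FOLLOW(A) = { $, '(', ',', ';' }

For E:
  PREDICT(E → '(') = { '(' }
  PREDICT(E → '(' A) = { '(' }
  PREDICT(E → ';' F) = { ';' }
  PREDICT(E → '(' A F) = { '(' }
For A:
  PREDICT(A → ';') = { ';' }
  PREDICT(A → ε) = { $, '(', ',', ';' }
  PREDICT(A → F ',' A) = { '(', ';' }
F has a single production, so nothing to check there.

Conflict found: Predict set conflict for E: { '(' }
The grammar is NOT LL(1).

Answer: No. Predict set conflict for E: { '(' }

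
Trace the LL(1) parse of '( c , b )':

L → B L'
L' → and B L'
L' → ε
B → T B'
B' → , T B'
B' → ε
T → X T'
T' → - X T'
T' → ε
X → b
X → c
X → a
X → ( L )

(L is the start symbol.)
LL(1) parsing maintains a stack (initially the start symbol over $) and the input. At each step: if the stack top is a terminal, match it against the current input token; if it is a non-terminal N, replace it with the RHS of M[N, lookahead] (the unique production whose predict set contains the lookahead).

Stack is shown with the top on the left.

Stack                    Input        Action
--------------------------------------------
L $                      ( c , b ) $  output L → B L'
B L' $                   ( c , b ) $  output B → T B'
T B' L' $                ( c , b ) $  output T → X T'
X T' B' L' $             ( c , b ) $  output X → ( L )
( L ) T' B' L' $         ( c , b ) $  match '('
L ) T' B' L' $           c , b ) $    output L → B L'
B L' ) T' B' L' $        c , b ) $    output B → T B'
T B' L' ) T' B' L' $     c , b ) $    output T → X T'
X T' B' L' ) T' B' L' $  c , b ) $    output X → c
c T' B' L' ) T' B' L' $  c , b ) $    match 'c'
T' B' L' ) T' B' L' $    , b ) $      output T' → ε
B' L' ) T' B' L' $       , b ) $      output B' → , T B'
, T B' L' ) T' B' L' $   , b ) $      match ','
T B' L' ) T' B' L' $     b ) $        output T → X T'
X T' B' L' ) T' B' L' $  b ) $        output X → b
b T' B' L' ) T' B' L' $  b ) $        match 'b'
T' B' L' ) T' B' L' $    ) $          output T' → ε
B' L' ) T' B' L' $       ) $          output B' → ε
L' ) T' B' L' $          ) $          output L' → ε
) T' B' L' $             ) $          match ')'
T' B' L' $               $            output T' → ε
B' L' $                  $            output B' → ε
L' $                     $            output L' → ε
$                        $            accept

The string is accepted.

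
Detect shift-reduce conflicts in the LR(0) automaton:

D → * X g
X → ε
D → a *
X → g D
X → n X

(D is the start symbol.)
Yes — I1: [X → .] vs [X → . g D]; I7: [X → .] vs [X → . g D]

Augment with D' → D and build the canonical LR(0) collection (I0 = CLOSURE({[D' → . D]}), then GOTO on every symbol after a dot until no new states appear). It has 11 states:
  I0: { [D → . * X g], [D → . a *], [D' → . D] }  — shift
  I1: { [D → * . X g], [X → . g D], [X → . n X], [X → .] }  — shift, reduce
  I2: { [D' → D .] }  — accept
  I3: { [D → a . *] }  — shift
  I4: { [D → a * .] }  — reduce
  I5: { [D → * X . g] }  — shift
  I6: { [D → . * X g], [D → . a *], [X → g . D] }  — shift
  I7: { [X → . g D], [X → . n X], [X → .], [X → n . X] }  — shift, reduce
  I8: { [X → n X .] }  — reduce
  I9: { [X → g D .] }  — reduce
  I10: { [D → * X g .] }  — reduce

I1 contains reduce item [X → .] and shift items [X → . g D], [X → . n X] — shift-reduce conflict.
I7 contains reduce item [X → .] and shift items [X → . g D], [X → . n X] — shift-reduce conflict.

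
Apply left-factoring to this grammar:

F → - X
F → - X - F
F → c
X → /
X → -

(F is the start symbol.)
F → - X F'
F' → ε
F' → - F
F → c
X → /
X → -

Left-factoring transforms A → αβ₁ | αβ₂ into A → αA' and A' → β₁ | β₂
(α is the longest common prefix among the alternatives). Repeat until
no nonterminal has two alternatives with a common prefix.

Round 1: F has alternatives sharing prefix '- X'. Introduce F': F → - X F'
  Add: F' → ε
  Add: F' → - F

No remaining common prefixes — done.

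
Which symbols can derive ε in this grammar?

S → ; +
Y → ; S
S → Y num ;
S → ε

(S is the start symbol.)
ε-productions: S → ε
So S is immediately nullable.
No further non-terminal can be added: every production for the remaining non-terminals contains a terminal or a non-nullable non-terminal.
Nullable = { 'S' }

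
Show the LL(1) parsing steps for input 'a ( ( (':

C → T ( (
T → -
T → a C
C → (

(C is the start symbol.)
Stack is shown with the top on the left.

Stack      Input      Action
----------------------------
C $        a ( ( ( $  output C → T ( (
T ( ( $    a ( ( ( $  output T → a C
a C ( ( $  a ( ( ( $  match 'a'
C ( ( $    ( ( ( $    output C → (
( ( ( $    ( ( ( $    match '('
( ( $      ( ( $      match '('
( $        ( $        match '('
$          $          accept

The string is accepted.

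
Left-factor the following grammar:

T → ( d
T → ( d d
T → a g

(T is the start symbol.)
Left-factoring transforms A → αβ₁ | αβ₂ into A → αA' and A' → β₁ | β₂
(α is the longest common prefix among the alternatives). Repeat until
no nonterminal has two alternatives with a common prefix.

Round 1: T has alternatives sharing prefix '( d'. Introduce T': T → ( d T'
  Add: T' → ε
  Add: T' → d

No remaining common prefixes — done.

Resulting grammar:
T → ( d T'
T' → ε
T' → d
T → a g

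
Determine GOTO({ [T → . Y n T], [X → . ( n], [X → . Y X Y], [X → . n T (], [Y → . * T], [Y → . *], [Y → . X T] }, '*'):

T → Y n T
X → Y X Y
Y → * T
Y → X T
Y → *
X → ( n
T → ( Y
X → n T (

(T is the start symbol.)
{ [T → . ( Y], [T → . Y n T], [X → . ( n], [X → . Y X Y], [X → . n T (], [Y → * . T], [Y → * .], [Y → . * T], [Y → . *], [Y → . X T] }

GOTO(I, '*') = CLOSURE({ [A → αX.β] : [A → α.Xβ] ∈ I, X = '*' })

Items with dot before '*', with the dot advanced:
  [Y → . *] → [Y → * .]
  [Y → . * T] → [Y → * . T]
Closure of the advanced items:
  [Y → * . T] has the dot before T: add [T → . Y n T], [T → . ( Y]
  [T → . Y n T] has the dot before Y: add [Y → . * T], [Y → . X T], [Y → . *]
  [Y → . X T] has the dot before X: add [X → . Y X Y], [X → . ( n], [X → . n T (]

GOTO = { [T → . ( Y], [T → . Y n T], [X → . ( n], [X → . Y X Y], [X → . n T (], [Y → * . T], [Y → * .], [Y → . * T], [Y → . *], [Y → . X T] }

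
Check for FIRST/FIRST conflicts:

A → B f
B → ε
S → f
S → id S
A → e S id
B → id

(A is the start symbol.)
No FIRST/FIRST conflicts.

FIRST sets of the non-terminals at (or reachable through a nullable prefix from) the front of some alternative:
  FIRST(B) = { 'id', ε }

Productions for A:
  A → B f: FIRST = { 'f', 'id' }
  A → e S id: FIRST = { 'e' }
Productions for B:
  B → ε: FIRST = { ε }
  B → id: FIRST = { 'id' }
Productions for S:
  S → f: FIRST = { 'f' }
  S → id S: FIRST = { 'id' }

All alternatives of each non-terminal have pairwise disjoint FIRST sets.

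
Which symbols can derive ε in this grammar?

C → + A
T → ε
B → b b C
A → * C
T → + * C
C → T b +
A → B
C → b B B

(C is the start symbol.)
A non-terminal is nullable if it can derive ε (the empty string): either it has an ε-production, or it has a production whose right-hand side consists entirely of nullable non-terminals.

ε-productions: T → ε
So T is immediately nullable.
No further non-terminal can be added: every production for the remaining non-terminals contains a terminal or a non-nullable non-terminal.
Nullable = { 'T' }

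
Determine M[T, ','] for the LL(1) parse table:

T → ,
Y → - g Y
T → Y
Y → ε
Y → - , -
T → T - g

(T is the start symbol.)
To find M[T, ','], we find productions for T where ',' is in the predict set (PREDICT(N → α) = (FIRST(α) \ {ε}) ∪ (FOLLOW(N) if α ⇒* ε)).

Relevant sets:
  FIRST(Y) = { '-', ε }
  FIRST(T) = { ',', '-', ε }
  FOLLOW(T) = { $, '-' }

T → ,: PREDICT = { ',' }
  ',' is in predict set, so this production goes in M[T, ',']
T → Y: PREDICT = { $, '-' }
T → T - g: PREDICT = { ',', '-' }
  ',' is in predict set, so this production goes in M[T, ',']

M[T, ','] = T → ,, T → T - g  (a multiply-defined cell — the grammar is not LL(1))

Answer: T → ,, T → T - g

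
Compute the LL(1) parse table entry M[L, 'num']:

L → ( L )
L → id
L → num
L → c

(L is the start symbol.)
To find M[L, 'num'], we find productions for L where 'num' is in the predict set (PREDICT(N → α) = (FIRST(α) \ {ε}) ∪ (FOLLOW(N) if α ⇒* ε)).

L → ( L ): PREDICT = { '(' }
L → id: PREDICT = { 'id' }
L → num: PREDICT = { 'num' }
  'num' is in predict set, so this production goes in M[L, 'num']
L → c: PREDICT = { 'c' }

M[L, 'num'] = L → num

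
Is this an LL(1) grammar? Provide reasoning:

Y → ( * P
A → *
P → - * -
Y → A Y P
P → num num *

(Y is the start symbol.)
Relevant sets:
  FIRST(A) = { '*' }

For Y:
  PREDICT(Y → '(' '*' P) = { '(' }
  PREDICT(Y → A Y P) = { '*' }
For P:
  PREDICT(P → '-' '*' '-') = { '-' }
  PREDICT(P → num num '*') = { 'num' }
A has a single production, so nothing to check there.

All predict sets are disjoint. The grammar IS LL(1).

Answer: Yes, the grammar is LL(1).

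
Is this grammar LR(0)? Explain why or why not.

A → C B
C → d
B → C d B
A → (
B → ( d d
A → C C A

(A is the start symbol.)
No. Shift-reduce conflict between [C → d .] and [B → . ( d d]

Augment with A' → A and build the canonical LR(0) collection (I0 = CLOSURE({[A' → . A]}), then GOTO on every symbol after a dot until no new states appear). It has 15 states:
  I0: { [A → . (], [A → . C B], [A → . C C A], [A' → . A], [C → . d] }  — shift
  I1: { [A → ( .] }  — reduce
  I2: { [A' → A .] }  — accept
  I3: { [A → C . B], [A → C . C A], [B → . ( d d], [B → . C d B], [C → . d] }  — shift
  I4: { [C → d .] }  — reduce
  I5: { [B → ( . d d] }  — shift
  I6: { [A → C B .] }  — reduce
  I7: { [A → . (], [A → . C B], [A → . C C A], [A → C C . A], [B → C . d B], [C → . d] }  — shift
  I8: { [A → C C A .] }  — reduce
  I9: { [B → . ( d d], [B → . C d B], [B → C d . B], [C → . d], [C → d .] }  — shift, reduce
  I10: { [B → C d B .] }  — reduce
  I11: { [B → C . d B] }  — shift
  I12: { [B → . ( d d], [B → . C d B], [B → C d . B], [C → . d] }  — shift
  I13: { [B → ( d . d] }  — shift
  I14: { [B → ( d d .] }  — reduce

Conflict in state I9:
  Shift-reduce conflict between [C → d .] and [B → . ( d d]
So the grammar is NOT LR(0).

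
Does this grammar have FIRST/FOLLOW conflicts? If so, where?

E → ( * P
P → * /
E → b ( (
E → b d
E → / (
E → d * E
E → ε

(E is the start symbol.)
Nullable non-terminals: E.

E: nullable alternative(s) E → ε; FOLLOW(E) = { $ }
  E → ( * P: FIRST \ {ε} = { '(' } — disjoint from FOLLOW(E)
  E → b ( (: FIRST \ {ε} = { 'b' } — disjoint from FOLLOW(E)
  E → b d: FIRST \ {ε} = { 'b' } — disjoint from FOLLOW(E)
  E → / (: FIRST \ {ε} = { '/' } — disjoint from FOLLOW(E)
  E → d * E: FIRST \ {ε} = { 'd' } — disjoint from FOLLOW(E)
  E → ε: FIRST \ {ε} = { } — this is the only nullable alternative, skip

P has no nullable alternative, so no FIRST/FOLLOW check is needed there.

No FIRST/FOLLOW conflicts found.

Answer: No FIRST/FOLLOW conflicts.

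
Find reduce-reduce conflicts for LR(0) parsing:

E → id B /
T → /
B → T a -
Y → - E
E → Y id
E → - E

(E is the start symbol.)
Yes — I12: [E → - E .] vs [Y → - E .]

Augment with E' → E and build the canonical LR(0) collection (I0 = CLOSURE({[E' → . E]}), then GOTO on every symbol after a dot until no new states appear). It has 13 states:
  I0: { [E → . - E], [E → . Y id], [E → . id B /], [E' → . E], [Y → . - E] }  — shift
  I1: { [E → - . E], [E → . - E], [E → . Y id], [E → . id B /], [Y → - . E], [Y → . - E] }  — shift
  I2: { [E' → E .] }  — accept
  I3: { [E → Y . id] }  — shift
  I4: { [B → . T a -], [E → id . B /], [T → . /] }  — shift
  I5: { [T → / .] }  — reduce
  I6: { [E → id B . /] }  — shift
  I7: { [B → T . a -] }  — shift
  I8: { [B → T a . -] }  — shift
  I9: { [B → T a - .] }  — reduce
  I10: { [E → id B / .] }  — reduce
  I11: { [E → Y id .] }  — reduce
  I12: { [E → - E .], [Y → - E .] }  — 2 reduces

I12 contains complete items [E → - E .], [Y → - E .] — reduce-reduce conflict.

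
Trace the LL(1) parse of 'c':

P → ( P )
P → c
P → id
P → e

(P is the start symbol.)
Stack is shown with the top on the left.

Stack  Input  Action
--------------------
P $    c $    output P → c
c $    c $    match 'c'
$      $      accept

The string is accepted.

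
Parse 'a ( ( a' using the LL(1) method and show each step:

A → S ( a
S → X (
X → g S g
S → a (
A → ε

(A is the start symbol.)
LL(1) parsing maintains a stack (initially the start symbol over $) and the input. At each step: if the stack top is a terminal, match it against the current input token; if it is a non-terminal N, replace it with the RHS of M[N, lookahead] (the unique production whose predict set contains the lookahead).

Stack is shown with the top on the left.

Stack      Input      Action
----------------------------
A $        a ( ( a $  output A → S ( a
S ( a $    a ( ( a $  output S → a (
a ( ( a $  a ( ( a $  match 'a'
( ( a $    ( ( a $    match '('
( a $      ( a $      match '('
a $        a $        match 'a'
$          $          accept

The string is accepted.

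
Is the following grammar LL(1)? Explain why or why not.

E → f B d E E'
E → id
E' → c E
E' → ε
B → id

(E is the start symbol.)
Relevant sets:
  FOLLOW(E') = { $, 'c' }

For E:
  PREDICT(E → f B d E E') = { 'f' }
  PREDICT(E → id) = { 'id' }
For E':
  PREDICT(E' → c E) = { 'c' }
  PREDICT(E' → ε) = { $, 'c' }
B has a single production, so nothing to check there.

Conflict found: Predict set conflict for E': { 'c' }
The grammar is NOT LL(1).

Answer: No. Predict set conflict for E': { 'c' }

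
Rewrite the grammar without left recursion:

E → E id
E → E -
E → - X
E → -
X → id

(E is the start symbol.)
E is directly left-recursive. The standard transformation for
  A → A α₁ | ... | A α_m | β₁ | ... | β_n
is
  A  → β₁ A' | ... | β_n A'
  A' → α₁ A' | ... | α_m A' | ε

E → - X becomes E → - X E'
E → - becomes E → - E'
E → E id becomes E' → id E'
E → E - becomes E' → - E'
Add E' → ε

Productions for other non-terminals are unchanged:
  X → id

Resulting grammar:
E → - X E'
E → - E'
E' → id E'
E' → - E'
E' → ε
X → id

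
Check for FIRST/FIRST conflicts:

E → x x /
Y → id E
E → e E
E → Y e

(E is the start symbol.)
No FIRST/FIRST conflicts.

FIRST sets of the non-terminals at (or reachable through a nullable prefix from) the front of some alternative:
  FIRST(Y) = { 'id' }

Productions for E:
  E → x x /: FIRST = { 'x' }
  E → e E: FIRST = { 'e' }
  E → Y e: FIRST = { 'id' }
Y has only one production, so no FIRST/FIRST conflict is possible there.

All alternatives of each non-terminal have pairwise disjoint FIRST sets.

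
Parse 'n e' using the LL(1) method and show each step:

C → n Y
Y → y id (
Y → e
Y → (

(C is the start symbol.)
LL(1) parsing maintains a stack (initially the start symbol over $) and the input. At each step: if the stack top is a terminal, match it against the current input token; if it is a non-terminal N, replace it with the RHS of M[N, lookahead] (the unique production whose predict set contains the lookahead).

Stack is shown with the top on the left.

Stack  Input  Action
--------------------
C $    n e $  output C → n Y
n Y $  n e $  match 'n'
Y $    e $    output Y → e
e $    e $    match 'e'
$      $      accept

The string is accepted.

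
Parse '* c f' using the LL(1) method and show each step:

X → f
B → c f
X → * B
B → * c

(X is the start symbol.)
LL(1) parsing maintains a stack (initially the start symbol over $) and the input. At each step: if the stack top is a terminal, match it against the current input token; if it is a non-terminal N, replace it with the RHS of M[N, lookahead] (the unique production whose predict set contains the lookahead).

Stack is shown with the top on the left.

Stack  Input    Action
----------------------
X $    * c f $  output X → * B
* B $  * c f $  match '*'
B $    c f $    output B → c f
c f $  c f $    match 'c'
f $    f $      match 'f'
$      $        accept

The string is accepted.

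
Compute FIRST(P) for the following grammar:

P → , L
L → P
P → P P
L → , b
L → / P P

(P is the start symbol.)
To compute FIRST(P), examine every production with P on the left-hand side, reading each right-hand side left to right until a non-nullable symbol is reached.

From P → , L:
  - ',' is a terminal: add ',' and stop
From P → P P:
  - P is the symbol being defined: contributes nothing new
    P is not nullable, so stop

Collecting: FIRST(P) = { ',' }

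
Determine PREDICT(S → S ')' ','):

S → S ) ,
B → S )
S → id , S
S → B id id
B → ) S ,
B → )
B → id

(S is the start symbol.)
{ ')', 'id' }

PREDICT(S → S ')' ',') = (FIRST(RHS) \ {ε}) ∪ (FOLLOW(S) if ε ∈ FIRST(RHS), i.e. RHS ⇒* ε)
FIRST(S) = { ')', 'id' }
FIRST(S ')' ',') = { ')', 'id' }
ε ∉ FIRST(S ')' ','), so FOLLOW(S) is not added.
PREDICT(S → S ')' ',') = { ')', 'id' }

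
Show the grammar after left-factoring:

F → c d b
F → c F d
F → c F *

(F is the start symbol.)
F → c F'
F' → d b
F' → F F''
F'' → d
F'' → *

Left-factoring transforms A → αβ₁ | αβ₂ into A → αA' and A' → β₁ | β₂
(α is the longest common prefix among the alternatives). Repeat until
no nonterminal has two alternatives with a common prefix.

Round 1: F has alternatives sharing prefix 'c'. Introduce F': F → c F'
  Add: F' → d b
  Add: F' → F d
  Add: F' → F *

Round 2: F' has alternatives sharing prefix 'F'. Introduce F'': F' → F F''
  Add: F'' → d
  Add: F'' → *

No remaining common prefixes — done.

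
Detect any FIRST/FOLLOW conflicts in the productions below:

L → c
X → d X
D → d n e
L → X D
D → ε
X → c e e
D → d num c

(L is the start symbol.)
Nullable non-terminals: D.

D: nullable alternative(s) D → ε; FOLLOW(D) = { $ }
  D → d n e: FIRST \ {ε} = { 'd' } — disjoint from FOLLOW(D)
  D → ε: FIRST \ {ε} = { } — this is the only nullable alternative, skip
  D → d num c: FIRST \ {ε} = { 'd' } — disjoint from FOLLOW(D)

L, X have no nullable alternative, so no FIRST/FOLLOW check is needed there.

No FIRST/FOLLOW conflicts found.

Answer: No FIRST/FOLLOW conflicts.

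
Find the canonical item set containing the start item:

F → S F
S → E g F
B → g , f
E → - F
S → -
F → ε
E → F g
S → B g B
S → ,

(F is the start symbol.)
{ [B → . g , f], [E → . - F], [E → . F g], [F → . S F], [F → .], [F' → . F], [S → . ,], [S → . -], [S → . B g B], [S → . E g F] }

First, augment the grammar with F' → F
I₀ = CLOSURE({ [F' → . F] }):
  [F' → . F] has the dot before F: add [F → . S F], [F → .]
  [F → . S F] has the dot before S: add [S → . E g F], [S → . -], [S → . B g B], [S → . ,]
  [S → . E g F] has the dot before E: add [E → . - F], [E → . F g]
  [S → . B g B] has the dot before B: add [B → . g , f]
No further items can be added.

I₀ = { [B → . g , f], [E → . - F], [E → . F g], [F → . S F], [F → .], [F' → . F], [S → . ,], [S → . -], [S → . B g B], [S → . E g F] }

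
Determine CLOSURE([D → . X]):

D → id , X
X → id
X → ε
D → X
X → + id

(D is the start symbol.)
{ [D → . X], [X → . + id], [X → . id], [X → .] }

Start with: [D → . X]
  [D → . X] has the dot before X: add [X → . id], [X → .], [X → . + id]
No further items can be added.

CLOSURE = { [D → . X], [X → . + id], [X → . id], [X → .] }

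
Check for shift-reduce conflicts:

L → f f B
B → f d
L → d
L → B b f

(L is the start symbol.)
A shift-reduce conflict occurs when an LR(0) state has both:
  - a complete (reduce) item [A → α .] (dot at the end), and
  - a shift item [B → β . c γ] (dot before a terminal).

Augment with L' → L and build the canonical LR(0) collection (I0 = CLOSURE({[L' → . L]}), then GOTO on every symbol after a dot until no new states appear). It has 11 states:
  I0: { [B → . f d], [L → . B b f], [L → . d], [L → . f f B], [L' → . L] }  — shift
  I1: { [L → B . b f] }  — shift
  I2: { [L' → L .] }  — accept
  I3: { [L → d .] }  — reduce
  I4: { [B → f . d], [L → f . f B] }  — shift
  I5: { [B → f d .] }  — reduce
  I6: { [B → . f d], [L → f f . B] }  — shift
  I7: { [L → f f B .] }  — reduce
  I8: { [B → f . d] }  — shift
  I9: { [L → B b . f] }  — shift
  I10: { [L → B b f .] }  — reduce

No state contains both a complete item and a shift item.

Answer: No shift-reduce conflicts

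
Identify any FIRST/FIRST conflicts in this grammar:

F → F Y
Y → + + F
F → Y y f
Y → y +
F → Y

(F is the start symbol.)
Yes. F → F Y / F → Y y f on { '+', 'y' }; F → F Y / F → Y on { '+', 'y' }; F → Y y f / F → Y on { '+', 'y' }

FIRST sets of the non-terminals at (or reachable through a nullable prefix from) the front of some alternative:
  FIRST(F) = { '+', 'y' }
  FIRST(Y) = { '+', 'y' }

Productions for F:
  F → F Y: FIRST = { '+', 'y' }
  F → Y y f: FIRST = { '+', 'y' }
  F → Y: FIRST = { '+', 'y' }
Productions for Y:
  Y → + + F: FIRST = { '+' }
  Y → y +: FIRST = { 'y' }

Conflict for F: F → F Y and F → Y y f
  Overlap: { '+', 'y' }
Conflict for F: F → F Y and F → Y
  Overlap: { '+', 'y' }
Conflict for F: F → Y y f and F → Y
  Overlap: { '+', 'y' }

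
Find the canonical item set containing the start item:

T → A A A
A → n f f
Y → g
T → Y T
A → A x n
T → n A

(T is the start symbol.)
{ [A → . A x n], [A → . n f f], [T → . A A A], [T → . Y T], [T → . n A], [T' → . T], [Y → . g] }

First, augment the grammar with T' → T
I₀ = CLOSURE({ [T' → . T] }):
  [T' → . T] has the dot before T: add [T → . A A A], [T → . Y T], [T → . n A]
  [T → . A A A] has the dot before A: add [A → . n f f], [A → . A x n]
  [T → . Y T] has the dot before Y: add [Y → . g]
No further items can be added.

I₀ = { [A → . A x n], [A → . n f f], [T → . A A A], [T → . Y T], [T → . n A], [T' → . T], [Y → . g] }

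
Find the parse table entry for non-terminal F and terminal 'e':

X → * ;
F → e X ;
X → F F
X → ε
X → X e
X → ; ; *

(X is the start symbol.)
To find M[F, 'e'], we find productions for F where 'e' is in the predict set (PREDICT(N → α) = (FIRST(α) \ {ε}) ∪ (FOLLOW(N) if α ⇒* ε)).

F → e X ;: PREDICT = { 'e' }
  'e' is in predict set, so this production goes in M[F, 'e']

M[F, 'e'] = F → e X ;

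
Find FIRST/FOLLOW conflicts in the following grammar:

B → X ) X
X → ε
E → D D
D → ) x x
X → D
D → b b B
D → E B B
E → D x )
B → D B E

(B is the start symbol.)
Yes. X → D with FOLLOW(X) on { ')', 'b' }

A FIRST/FOLLOW conflict occurs when a non-terminal N has a nullable alternative N → β (β ⇒* ε) and another alternative N → α with FIRST(α) ∩ FOLLOW(N) ≠ ∅: on such a lookahead the parser cannot decide between expanding α and letting N vanish via β.

Nullable non-terminals: X.
FIRST sets used below: FIRST(D) = { ')', 'b' }

X: nullable alternative(s) X → ε; FOLLOW(X) = { $, ')', 'b', 'x' }
  X → ε: FIRST \ {ε} = { } — this is the only nullable alternative, skip
  X → D: FIRST \ {ε} = { ')', 'b' } — overlaps FOLLOW(X) on { ')', 'b' }: CONFLICT

B, D, E have no nullable alternative, so no FIRST/FOLLOW check is needed there.

So the grammar has 1 FIRST/FOLLOW conflict (marked CONFLICT above).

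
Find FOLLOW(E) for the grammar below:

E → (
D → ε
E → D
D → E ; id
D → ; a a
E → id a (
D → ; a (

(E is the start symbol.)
{ $, ';' }

To compute FOLLOW(E), find every occurrence of E on a right-hand side N → α E β: add FIRST(β) \ {ε}, and if β is empty or nullable also add FOLLOW(N). Iterate to a fixed point.

E is the start symbol, so $ ∈ FOLLOW(E).
In D → E ; id: E is followed by ';' id, add FIRST(';' id) \ {ε} = { ';' }

Taking the union: FOLLOW(E) = { $, ';' }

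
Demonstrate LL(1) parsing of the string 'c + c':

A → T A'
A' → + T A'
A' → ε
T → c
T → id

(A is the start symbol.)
LL(1) parsing maintains a stack (initially the start symbol over $) and the input. At each step: if the stack top is a terminal, match it against the current input token; if it is a non-terminal N, replace it with the RHS of M[N, lookahead] (the unique production whose predict set contains the lookahead).

Stack is shown with the top on the left.

Stack     Input    Action
-------------------------
A $       c + c $  output A → T A'
T A' $    c + c $  output T → c
c A' $    c + c $  match 'c'
A' $      + c $    output A' → + T A'
+ T A' $  + c $    match '+'
T A' $    c $      output T → c
c A' $    c $      match 'c'
A' $      $        output A' → ε
$         $        accept

The string is accepted.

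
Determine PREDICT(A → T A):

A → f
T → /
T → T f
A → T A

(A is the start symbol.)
{ '/' }

PREDICT(A → T A) = (FIRST(RHS) \ {ε}) ∪ (FOLLOW(A) if ε ∈ FIRST(RHS), i.e. RHS ⇒* ε)
FIRST(T) = { '/' }
FIRST(T A) = { '/' }
ε ∉ FIRST(T A), so FOLLOW(A) is not added.
PREDICT(A → T A) = { '/' }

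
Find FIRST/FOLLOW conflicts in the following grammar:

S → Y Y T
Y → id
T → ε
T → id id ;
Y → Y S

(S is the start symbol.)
Nullable non-terminals: T.

T: nullable alternative(s) T → ε; FOLLOW(T) = { $, 'id' }
  T → ε: FIRST \ {ε} = { } — this is the only nullable alternative, skip
  T → id id ;: FIRST \ {ε} = { 'id' } — overlaps FOLLOW(T) on { 'id' }: CONFLICT

S, Y have no nullable alternative, so no FIRST/FOLLOW check is needed there.

So the grammar has 1 FIRST/FOLLOW conflict (marked CONFLICT above).

Answer: Yes. T → id id ';' with FOLLOW(T) on { 'id' }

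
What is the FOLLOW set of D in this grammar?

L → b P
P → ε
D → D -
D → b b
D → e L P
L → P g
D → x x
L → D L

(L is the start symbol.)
To compute FOLLOW(D), find every occurrence of D on a right-hand side N → α D β: add FIRST(β) \ {ε}, and if β is empty or nullable also add FOLLOW(N). Iterate to a fixed point.

In D → D -: D is followed by '-', add FIRST('-') \ {ε} = { '-' }
In L → D L: D is followed by L, add FIRST(L) \ {ε} = { 'b', 'e', 'g', 'x' }

Taking the union: FOLLOW(D) = { '-', 'b', 'e', 'g', 'x' }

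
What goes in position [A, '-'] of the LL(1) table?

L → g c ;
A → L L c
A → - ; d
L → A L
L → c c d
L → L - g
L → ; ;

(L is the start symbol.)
To find M[A, '-'], we find productions for A where '-' is in the predict set (PREDICT(N → α) = (FIRST(α) \ {ε}) ∪ (FOLLOW(N) if α ⇒* ε)).

Relevant sets:
  FIRST(L) = { '-', ';', 'c', 'g' }

A → L L c: PREDICT = { '-', ';', 'c', 'g' }
  '-' is in predict set, so this production goes in M[A, '-']
A → - ; d: PREDICT = { '-' }
  '-' is in predict set, so this production goes in M[A, '-']

M[A, '-'] = A → L L c, A → - ; d  (a multiply-defined cell — the grammar is not LL(1))

Answer: A → L L c, A → - ; d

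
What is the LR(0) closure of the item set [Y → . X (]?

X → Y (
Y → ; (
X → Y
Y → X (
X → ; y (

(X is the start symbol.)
To compute CLOSURE, for each item [A → α.Bβ] where B is a non-terminal, add [B → .γ] for all productions B → γ; repeat for the newly added items until nothing changes.

Start with: [Y → . X (]
  [Y → . X (] has the dot before X: add [X → . Y (], [X → . Y], [X → . ; y (]
  [X → . Y (] has the dot before Y: add [Y → . ; (]
No further items can be added.

CLOSURE = { [X → . ; y (], [X → . Y (], [X → . Y], [Y → . ; (], [Y → . X (] }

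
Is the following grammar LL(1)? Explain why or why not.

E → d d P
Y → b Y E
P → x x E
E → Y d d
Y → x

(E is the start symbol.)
Yes, the grammar is LL(1).

Relevant sets:
  FIRST(Y) = { 'b', 'x' }

For E:
  PREDICT(E → d d P) = { 'd' }
  PREDICT(E → Y d d) = { 'b', 'x' }
For Y:
  PREDICT(Y → b Y E) = { 'b' }
  PREDICT(Y → x) = { 'x' }
P has a single production, so nothing to check there.

All predict sets are disjoint. The grammar IS LL(1).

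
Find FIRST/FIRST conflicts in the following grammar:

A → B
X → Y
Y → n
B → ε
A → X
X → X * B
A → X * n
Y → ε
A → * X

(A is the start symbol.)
Yes. A → B / A → X on { ε }; A → X / A → X '*' n on { '*', 'n' }; A → X / A → '*' X on { '*' }; A → X '*' n / A → '*' X on { '*' }; X → Y / X → X '*' B on { 'n' }

A FIRST/FIRST conflict occurs when two productions N → α and N → β for the same non-terminal have FIRST(α) ∩ FIRST(β) ≠ ∅ (with ε ∈ FIRST of a nullable right-hand side, so two nullable alternatives also conflict).

FIRST sets of the non-terminals at (or reachable through a nullable prefix from) the front of some alternative:
  FIRST(B) = { ε }
  FIRST(X) = { '*', 'n', ε }
  FIRST(Y) = { 'n', ε }

Productions for A:
  A → B: FIRST = { ε }
  A → X: FIRST = { '*', 'n', ε }
  A → X * n: FIRST = { '*', 'n' }
  A → * X: FIRST = { '*' }
Productions for X:
  X → Y: FIRST = { 'n', ε }
  X → X * B: FIRST = { '*', 'n' }
Productions for Y:
  Y → n: FIRST = { 'n' }
  Y → ε: FIRST = { ε }
B has only one production, so no FIRST/FIRST conflict is possible there.

Conflict for A: A → B and A → X
  Overlap: { ε }
Conflict for A: A → X and A → X * n
  Overlap: { '*', 'n' }
Conflict for A: A → X and A → * X
  Overlap: { '*' }
Conflict for A: A → X * n and A → * X
  Overlap: { '*' }
Conflict for X: X → Y and X → X * B
  Overlap: { 'n' }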